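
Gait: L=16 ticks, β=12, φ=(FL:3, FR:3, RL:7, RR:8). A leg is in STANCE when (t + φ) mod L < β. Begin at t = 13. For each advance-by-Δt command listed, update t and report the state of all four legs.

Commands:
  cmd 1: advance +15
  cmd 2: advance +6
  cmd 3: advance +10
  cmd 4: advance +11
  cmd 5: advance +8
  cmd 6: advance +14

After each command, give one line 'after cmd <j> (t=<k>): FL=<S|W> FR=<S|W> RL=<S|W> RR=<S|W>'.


after cmd 1 (t=28): FL=W FR=W RL=S RR=S
after cmd 2 (t=34): FL=S FR=S RL=S RR=S
after cmd 3 (t=44): FL=W FR=W RL=S RR=S
after cmd 4 (t=55): FL=S FR=S RL=W RR=W
after cmd 5 (t=63): FL=S FR=S RL=S RR=S
after cmd 6 (t=77): FL=S FR=S RL=S RR=S

start t=13: FL=S FR=S RL=S RR=S
cmd 1: advance +15 → t=28, phase=(15,15,3,4) → FL=W FR=W RL=S RR=S
cmd 2: advance +6 → t=34, phase=(5,5,9,10) → FL=S FR=S RL=S RR=S
cmd 3: advance +10 → t=44, phase=(15,15,3,4) → FL=W FR=W RL=S RR=S
cmd 4: advance +11 → t=55, phase=(10,10,14,15) → FL=S FR=S RL=W RR=W
cmd 5: advance +8 → t=63, phase=(2,2,6,7) → FL=S FR=S RL=S RR=S
cmd 6: advance +14 → t=77, phase=(0,0,4,5) → FL=S FR=S RL=S RR=S


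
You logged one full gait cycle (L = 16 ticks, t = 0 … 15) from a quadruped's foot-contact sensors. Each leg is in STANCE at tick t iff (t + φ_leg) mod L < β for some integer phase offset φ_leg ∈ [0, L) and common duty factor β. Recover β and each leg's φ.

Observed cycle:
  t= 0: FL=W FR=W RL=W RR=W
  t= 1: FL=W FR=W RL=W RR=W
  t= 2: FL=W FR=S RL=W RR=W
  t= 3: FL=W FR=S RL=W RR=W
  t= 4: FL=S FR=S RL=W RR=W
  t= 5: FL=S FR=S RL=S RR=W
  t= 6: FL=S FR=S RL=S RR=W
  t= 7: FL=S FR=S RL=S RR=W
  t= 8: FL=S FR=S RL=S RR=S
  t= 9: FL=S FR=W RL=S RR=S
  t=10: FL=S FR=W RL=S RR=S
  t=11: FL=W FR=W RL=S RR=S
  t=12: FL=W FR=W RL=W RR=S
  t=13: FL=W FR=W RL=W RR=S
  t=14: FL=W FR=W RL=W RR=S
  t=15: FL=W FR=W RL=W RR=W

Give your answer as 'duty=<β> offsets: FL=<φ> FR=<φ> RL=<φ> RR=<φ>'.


duty=7 offsets: FL=12 FR=14 RL=11 RR=8

duty β = stance ticks per leg = 7
FL: stance ticks = 7; W→S at t=4 → φ=12
FR: stance ticks = 7; W→S at t=2 → φ=14
RL: stance ticks = 7; W→S at t=5 → φ=11
RR: stance ticks = 7; W→S at t=8 → φ=8


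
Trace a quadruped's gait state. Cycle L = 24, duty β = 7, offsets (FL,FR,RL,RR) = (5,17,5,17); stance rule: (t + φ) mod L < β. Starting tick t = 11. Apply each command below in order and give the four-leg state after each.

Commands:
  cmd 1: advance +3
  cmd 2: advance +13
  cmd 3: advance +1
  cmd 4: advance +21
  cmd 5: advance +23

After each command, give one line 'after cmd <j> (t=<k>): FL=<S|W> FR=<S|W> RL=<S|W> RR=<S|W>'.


after cmd 1 (t=14): FL=W FR=W RL=W RR=W
after cmd 2 (t=27): FL=W FR=W RL=W RR=W
after cmd 3 (t=28): FL=W FR=W RL=W RR=W
after cmd 4 (t=49): FL=S FR=W RL=S RR=W
after cmd 5 (t=72): FL=S FR=W RL=S RR=W

start t=11: FL=W FR=S RL=W RR=S
cmd 1: advance +3 → t=14, phase=(19,7,19,7) → FL=W FR=W RL=W RR=W
cmd 2: advance +13 → t=27, phase=(8,20,8,20) → FL=W FR=W RL=W RR=W
cmd 3: advance +1 → t=28, phase=(9,21,9,21) → FL=W FR=W RL=W RR=W
cmd 4: advance +21 → t=49, phase=(6,18,6,18) → FL=S FR=W RL=S RR=W
cmd 5: advance +23 → t=72, phase=(5,17,5,17) → FL=S FR=W RL=S RR=W


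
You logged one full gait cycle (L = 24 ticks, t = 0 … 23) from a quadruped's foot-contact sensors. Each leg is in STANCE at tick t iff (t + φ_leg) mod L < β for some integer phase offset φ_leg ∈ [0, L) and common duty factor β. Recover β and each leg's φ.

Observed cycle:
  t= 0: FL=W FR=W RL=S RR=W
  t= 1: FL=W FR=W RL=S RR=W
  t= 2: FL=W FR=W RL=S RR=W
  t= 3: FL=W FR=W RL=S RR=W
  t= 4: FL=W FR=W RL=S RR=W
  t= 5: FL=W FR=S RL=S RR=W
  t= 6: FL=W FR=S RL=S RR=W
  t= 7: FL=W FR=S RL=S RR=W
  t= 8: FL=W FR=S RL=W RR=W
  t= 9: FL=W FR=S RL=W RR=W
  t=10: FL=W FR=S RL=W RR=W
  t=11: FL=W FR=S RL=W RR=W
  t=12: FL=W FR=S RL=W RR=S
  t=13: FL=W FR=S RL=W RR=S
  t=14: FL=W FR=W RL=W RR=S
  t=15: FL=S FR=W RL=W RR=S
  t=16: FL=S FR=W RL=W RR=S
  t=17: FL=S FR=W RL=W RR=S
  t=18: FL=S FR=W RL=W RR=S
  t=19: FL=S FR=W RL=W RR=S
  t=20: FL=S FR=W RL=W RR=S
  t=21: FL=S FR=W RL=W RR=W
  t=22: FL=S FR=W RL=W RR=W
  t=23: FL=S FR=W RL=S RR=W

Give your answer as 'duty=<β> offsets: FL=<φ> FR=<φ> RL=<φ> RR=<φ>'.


duty β = stance ticks per leg = 9
FL: stance ticks = 9; W→S at t=15 → φ=9
FR: stance ticks = 9; W→S at t=5 → φ=19
RL: stance ticks = 9; W→S at t=23 → φ=1
RR: stance ticks = 9; W→S at t=12 → φ=12

duty=9 offsets: FL=9 FR=19 RL=1 RR=12


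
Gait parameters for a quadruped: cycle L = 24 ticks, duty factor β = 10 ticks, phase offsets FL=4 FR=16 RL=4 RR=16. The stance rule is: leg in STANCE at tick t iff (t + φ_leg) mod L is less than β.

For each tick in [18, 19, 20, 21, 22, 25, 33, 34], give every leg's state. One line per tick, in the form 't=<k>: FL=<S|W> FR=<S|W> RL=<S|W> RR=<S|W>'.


t=18: phase=(22,10,22,10) vs β=10 → FL=W FR=W RL=W RR=W
t=19: phase=(23,11,23,11) vs β=10 → FL=W FR=W RL=W RR=W
t=20: phase=(0,12,0,12) vs β=10 → FL=S FR=W RL=S RR=W
t=21: phase=(1,13,1,13) vs β=10 → FL=S FR=W RL=S RR=W
t=22: phase=(2,14,2,14) vs β=10 → FL=S FR=W RL=S RR=W
t=25: phase=(5,17,5,17) vs β=10 → FL=S FR=W RL=S RR=W
t=33: phase=(13,1,13,1) vs β=10 → FL=W FR=S RL=W RR=S
t=34: phase=(14,2,14,2) vs β=10 → FL=W FR=S RL=W RR=S

t=18: FL=W FR=W RL=W RR=W
t=19: FL=W FR=W RL=W RR=W
t=20: FL=S FR=W RL=S RR=W
t=21: FL=S FR=W RL=S RR=W
t=22: FL=S FR=W RL=S RR=W
t=25: FL=S FR=W RL=S RR=W
t=33: FL=W FR=S RL=W RR=S
t=34: FL=W FR=S RL=W RR=S


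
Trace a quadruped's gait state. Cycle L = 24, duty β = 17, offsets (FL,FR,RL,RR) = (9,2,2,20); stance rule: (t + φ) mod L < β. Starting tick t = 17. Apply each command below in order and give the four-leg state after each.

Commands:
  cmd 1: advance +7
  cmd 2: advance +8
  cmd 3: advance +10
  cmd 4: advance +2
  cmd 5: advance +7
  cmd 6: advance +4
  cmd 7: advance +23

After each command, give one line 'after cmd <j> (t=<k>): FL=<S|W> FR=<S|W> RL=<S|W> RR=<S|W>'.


start t=17: FL=S FR=W RL=W RR=S
cmd 1: advance +7 → t=24, phase=(9,2,2,20) → FL=S FR=S RL=S RR=W
cmd 2: advance +8 → t=32, phase=(17,10,10,4) → FL=W FR=S RL=S RR=S
cmd 3: advance +10 → t=42, phase=(3,20,20,14) → FL=S FR=W RL=W RR=S
cmd 4: advance +2 → t=44, phase=(5,22,22,16) → FL=S FR=W RL=W RR=S
cmd 5: advance +7 → t=51, phase=(12,5,5,23) → FL=S FR=S RL=S RR=W
cmd 6: advance +4 → t=55, phase=(16,9,9,3) → FL=S FR=S RL=S RR=S
cmd 7: advance +23 → t=78, phase=(15,8,8,2) → FL=S FR=S RL=S RR=S

after cmd 1 (t=24): FL=S FR=S RL=S RR=W
after cmd 2 (t=32): FL=W FR=S RL=S RR=S
after cmd 3 (t=42): FL=S FR=W RL=W RR=S
after cmd 4 (t=44): FL=S FR=W RL=W RR=S
after cmd 5 (t=51): FL=S FR=S RL=S RR=W
after cmd 6 (t=55): FL=S FR=S RL=S RR=S
after cmd 7 (t=78): FL=S FR=S RL=S RR=S


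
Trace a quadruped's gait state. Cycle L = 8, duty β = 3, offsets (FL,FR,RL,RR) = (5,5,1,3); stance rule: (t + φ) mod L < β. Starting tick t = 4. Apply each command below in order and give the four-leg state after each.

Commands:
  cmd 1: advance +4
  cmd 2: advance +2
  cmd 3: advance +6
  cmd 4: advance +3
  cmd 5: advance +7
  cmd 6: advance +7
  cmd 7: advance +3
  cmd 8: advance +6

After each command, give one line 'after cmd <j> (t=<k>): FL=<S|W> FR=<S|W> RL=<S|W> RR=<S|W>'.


start t=4: FL=S FR=S RL=W RR=W
cmd 1: advance +4 → t=8, phase=(5,5,1,3) → FL=W FR=W RL=S RR=W
cmd 2: advance +2 → t=10, phase=(7,7,3,5) → FL=W FR=W RL=W RR=W
cmd 3: advance +6 → t=16, phase=(5,5,1,3) → FL=W FR=W RL=S RR=W
cmd 4: advance +3 → t=19, phase=(0,0,4,6) → FL=S FR=S RL=W RR=W
cmd 5: advance +7 → t=26, phase=(7,7,3,5) → FL=W FR=W RL=W RR=W
cmd 6: advance +7 → t=33, phase=(6,6,2,4) → FL=W FR=W RL=S RR=W
cmd 7: advance +3 → t=36, phase=(1,1,5,7) → FL=S FR=S RL=W RR=W
cmd 8: advance +6 → t=42, phase=(7,7,3,5) → FL=W FR=W RL=W RR=W

after cmd 1 (t=8): FL=W FR=W RL=S RR=W
after cmd 2 (t=10): FL=W FR=W RL=W RR=W
after cmd 3 (t=16): FL=W FR=W RL=S RR=W
after cmd 4 (t=19): FL=S FR=S RL=W RR=W
after cmd 5 (t=26): FL=W FR=W RL=W RR=W
after cmd 6 (t=33): FL=W FR=W RL=S RR=W
after cmd 7 (t=36): FL=S FR=S RL=W RR=W
after cmd 8 (t=42): FL=W FR=W RL=W RR=W


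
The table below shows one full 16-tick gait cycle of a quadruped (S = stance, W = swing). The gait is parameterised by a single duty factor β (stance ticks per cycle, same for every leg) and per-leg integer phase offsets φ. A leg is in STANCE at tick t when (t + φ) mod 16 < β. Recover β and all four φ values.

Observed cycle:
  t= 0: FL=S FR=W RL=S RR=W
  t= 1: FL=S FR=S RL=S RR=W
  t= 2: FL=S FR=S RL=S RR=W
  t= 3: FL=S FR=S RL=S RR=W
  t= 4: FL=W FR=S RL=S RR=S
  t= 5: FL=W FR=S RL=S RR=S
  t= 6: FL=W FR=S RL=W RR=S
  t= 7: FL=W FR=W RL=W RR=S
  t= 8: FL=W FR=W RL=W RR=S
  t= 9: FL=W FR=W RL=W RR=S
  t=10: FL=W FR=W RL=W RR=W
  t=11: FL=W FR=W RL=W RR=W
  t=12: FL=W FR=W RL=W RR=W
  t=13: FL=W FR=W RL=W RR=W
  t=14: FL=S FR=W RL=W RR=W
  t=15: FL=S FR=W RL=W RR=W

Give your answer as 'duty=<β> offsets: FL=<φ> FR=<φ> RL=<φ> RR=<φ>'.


duty=6 offsets: FL=2 FR=15 RL=0 RR=12

duty β = stance ticks per leg = 6
FL: stance ticks = 6; W→S at t=14 → φ=2
FR: stance ticks = 6; W→S at t=1 → φ=15
RL: stance ticks = 6; W→S at t=0 → φ=0
RR: stance ticks = 6; W→S at t=4 → φ=12


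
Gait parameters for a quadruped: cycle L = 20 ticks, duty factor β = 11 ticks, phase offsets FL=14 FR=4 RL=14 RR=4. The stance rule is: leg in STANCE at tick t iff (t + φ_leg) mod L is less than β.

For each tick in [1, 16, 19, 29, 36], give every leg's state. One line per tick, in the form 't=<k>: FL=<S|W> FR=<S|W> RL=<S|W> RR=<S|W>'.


t=1: FL=W FR=S RL=W RR=S
t=16: FL=S FR=S RL=S RR=S
t=19: FL=W FR=S RL=W RR=S
t=29: FL=S FR=W RL=S RR=W
t=36: FL=S FR=S RL=S RR=S

t=1: phase=(15,5,15,5) vs β=11 → FL=W FR=S RL=W RR=S
t=16: phase=(10,0,10,0) vs β=11 → FL=S FR=S RL=S RR=S
t=19: phase=(13,3,13,3) vs β=11 → FL=W FR=S RL=W RR=S
t=29: phase=(3,13,3,13) vs β=11 → FL=S FR=W RL=S RR=W
t=36: phase=(10,0,10,0) vs β=11 → FL=S FR=S RL=S RR=S


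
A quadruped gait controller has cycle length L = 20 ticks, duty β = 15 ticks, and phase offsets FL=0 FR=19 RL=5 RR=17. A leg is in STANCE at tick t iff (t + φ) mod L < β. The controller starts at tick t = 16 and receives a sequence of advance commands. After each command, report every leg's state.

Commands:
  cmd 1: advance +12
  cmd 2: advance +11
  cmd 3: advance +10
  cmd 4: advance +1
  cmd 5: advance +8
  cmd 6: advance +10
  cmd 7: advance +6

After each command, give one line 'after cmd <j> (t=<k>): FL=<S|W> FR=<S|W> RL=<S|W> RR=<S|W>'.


after cmd 1 (t=28): FL=S FR=S RL=S RR=S
after cmd 2 (t=39): FL=W FR=W RL=S RR=W
after cmd 3 (t=49): FL=S FR=S RL=S RR=S
after cmd 4 (t=50): FL=S FR=S RL=W RR=S
after cmd 5 (t=58): FL=W FR=W RL=S RR=W
after cmd 6 (t=68): FL=S FR=S RL=S RR=S
after cmd 7 (t=74): FL=S FR=S RL=W RR=S

start t=16: FL=W FR=W RL=S RR=S
cmd 1: advance +12 → t=28, phase=(8,7,13,5) → FL=S FR=S RL=S RR=S
cmd 2: advance +11 → t=39, phase=(19,18,4,16) → FL=W FR=W RL=S RR=W
cmd 3: advance +10 → t=49, phase=(9,8,14,6) → FL=S FR=S RL=S RR=S
cmd 4: advance +1 → t=50, phase=(10,9,15,7) → FL=S FR=S RL=W RR=S
cmd 5: advance +8 → t=58, phase=(18,17,3,15) → FL=W FR=W RL=S RR=W
cmd 6: advance +10 → t=68, phase=(8,7,13,5) → FL=S FR=S RL=S RR=S
cmd 7: advance +6 → t=74, phase=(14,13,19,11) → FL=S FR=S RL=W RR=S


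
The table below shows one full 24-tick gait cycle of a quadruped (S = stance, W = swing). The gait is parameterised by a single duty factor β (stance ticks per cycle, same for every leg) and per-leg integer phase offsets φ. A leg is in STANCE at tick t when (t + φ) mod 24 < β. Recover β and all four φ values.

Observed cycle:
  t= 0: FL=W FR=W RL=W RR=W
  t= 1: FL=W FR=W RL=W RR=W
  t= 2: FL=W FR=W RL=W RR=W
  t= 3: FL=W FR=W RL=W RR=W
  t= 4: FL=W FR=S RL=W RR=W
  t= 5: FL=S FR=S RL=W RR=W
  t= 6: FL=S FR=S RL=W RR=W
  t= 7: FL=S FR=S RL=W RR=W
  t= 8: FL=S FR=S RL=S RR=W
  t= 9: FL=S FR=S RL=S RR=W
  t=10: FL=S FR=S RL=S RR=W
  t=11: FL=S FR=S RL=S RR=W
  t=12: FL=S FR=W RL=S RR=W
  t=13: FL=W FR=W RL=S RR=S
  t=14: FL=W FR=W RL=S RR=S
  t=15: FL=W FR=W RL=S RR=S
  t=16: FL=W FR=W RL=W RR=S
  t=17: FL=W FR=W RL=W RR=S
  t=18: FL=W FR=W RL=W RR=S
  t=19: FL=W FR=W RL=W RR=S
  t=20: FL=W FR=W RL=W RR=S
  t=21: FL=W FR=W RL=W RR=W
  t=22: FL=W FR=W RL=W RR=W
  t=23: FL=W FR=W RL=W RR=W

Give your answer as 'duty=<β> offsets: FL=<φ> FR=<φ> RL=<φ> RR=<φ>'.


duty=8 offsets: FL=19 FR=20 RL=16 RR=11

duty β = stance ticks per leg = 8
FL: stance ticks = 8; W→S at t=5 → φ=19
FR: stance ticks = 8; W→S at t=4 → φ=20
RL: stance ticks = 8; W→S at t=8 → φ=16
RR: stance ticks = 8; W→S at t=13 → φ=11


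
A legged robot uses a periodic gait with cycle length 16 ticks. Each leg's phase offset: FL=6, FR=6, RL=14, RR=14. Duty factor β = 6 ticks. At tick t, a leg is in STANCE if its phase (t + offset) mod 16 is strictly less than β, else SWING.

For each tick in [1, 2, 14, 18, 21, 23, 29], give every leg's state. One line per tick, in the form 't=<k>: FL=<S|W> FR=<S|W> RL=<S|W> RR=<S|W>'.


t=1: phase=(7,7,15,15) vs β=6 → FL=W FR=W RL=W RR=W
t=2: phase=(8,8,0,0) vs β=6 → FL=W FR=W RL=S RR=S
t=14: phase=(4,4,12,12) vs β=6 → FL=S FR=S RL=W RR=W
t=18: phase=(8,8,0,0) vs β=6 → FL=W FR=W RL=S RR=S
t=21: phase=(11,11,3,3) vs β=6 → FL=W FR=W RL=S RR=S
t=23: phase=(13,13,5,5) vs β=6 → FL=W FR=W RL=S RR=S
t=29: phase=(3,3,11,11) vs β=6 → FL=S FR=S RL=W RR=W

t=1: FL=W FR=W RL=W RR=W
t=2: FL=W FR=W RL=S RR=S
t=14: FL=S FR=S RL=W RR=W
t=18: FL=W FR=W RL=S RR=S
t=21: FL=W FR=W RL=S RR=S
t=23: FL=W FR=W RL=S RR=S
t=29: FL=S FR=S RL=W RR=W


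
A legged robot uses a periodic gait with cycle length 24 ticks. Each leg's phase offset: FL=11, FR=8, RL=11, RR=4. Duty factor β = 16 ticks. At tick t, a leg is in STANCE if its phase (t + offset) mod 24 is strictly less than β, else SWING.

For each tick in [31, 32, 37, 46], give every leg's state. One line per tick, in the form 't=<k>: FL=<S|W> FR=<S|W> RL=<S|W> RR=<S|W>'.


t=31: phase=(18,15,18,11) vs β=16 → FL=W FR=S RL=W RR=S
t=32: phase=(19,16,19,12) vs β=16 → FL=W FR=W RL=W RR=S
t=37: phase=(0,21,0,17) vs β=16 → FL=S FR=W RL=S RR=W
t=46: phase=(9,6,9,2) vs β=16 → FL=S FR=S RL=S RR=S

t=31: FL=W FR=S RL=W RR=S
t=32: FL=W FR=W RL=W RR=S
t=37: FL=S FR=W RL=S RR=W
t=46: FL=S FR=S RL=S RR=S


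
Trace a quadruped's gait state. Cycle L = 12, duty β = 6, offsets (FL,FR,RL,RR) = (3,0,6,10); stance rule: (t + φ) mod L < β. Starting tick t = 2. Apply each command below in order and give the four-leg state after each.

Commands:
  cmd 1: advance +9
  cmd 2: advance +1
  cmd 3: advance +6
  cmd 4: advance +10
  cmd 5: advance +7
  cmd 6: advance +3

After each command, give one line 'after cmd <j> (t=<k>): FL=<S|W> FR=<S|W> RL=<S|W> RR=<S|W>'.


start t=2: FL=S FR=S RL=W RR=S
cmd 1: advance +9 → t=11, phase=(2,11,5,9) → FL=S FR=W RL=S RR=W
cmd 2: advance +1 → t=12, phase=(3,0,6,10) → FL=S FR=S RL=W RR=W
cmd 3: advance +6 → t=18, phase=(9,6,0,4) → FL=W FR=W RL=S RR=S
cmd 4: advance +10 → t=28, phase=(7,4,10,2) → FL=W FR=S RL=W RR=S
cmd 5: advance +7 → t=35, phase=(2,11,5,9) → FL=S FR=W RL=S RR=W
cmd 6: advance +3 → t=38, phase=(5,2,8,0) → FL=S FR=S RL=W RR=S

after cmd 1 (t=11): FL=S FR=W RL=S RR=W
after cmd 2 (t=12): FL=S FR=S RL=W RR=W
after cmd 3 (t=18): FL=W FR=W RL=S RR=S
after cmd 4 (t=28): FL=W FR=S RL=W RR=S
after cmd 5 (t=35): FL=S FR=W RL=S RR=W
after cmd 6 (t=38): FL=S FR=S RL=W RR=S


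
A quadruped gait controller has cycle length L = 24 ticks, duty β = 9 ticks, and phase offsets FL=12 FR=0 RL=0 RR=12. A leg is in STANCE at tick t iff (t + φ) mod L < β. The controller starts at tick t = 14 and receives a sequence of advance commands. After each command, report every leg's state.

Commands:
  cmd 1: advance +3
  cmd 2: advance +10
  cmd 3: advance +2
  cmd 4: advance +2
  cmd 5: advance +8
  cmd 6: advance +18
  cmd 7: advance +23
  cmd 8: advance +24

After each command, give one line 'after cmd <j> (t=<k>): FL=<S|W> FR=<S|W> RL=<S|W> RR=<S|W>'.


start t=14: FL=S FR=W RL=W RR=S
cmd 1: advance +3 → t=17, phase=(5,17,17,5) → FL=S FR=W RL=W RR=S
cmd 2: advance +10 → t=27, phase=(15,3,3,15) → FL=W FR=S RL=S RR=W
cmd 3: advance +2 → t=29, phase=(17,5,5,17) → FL=W FR=S RL=S RR=W
cmd 4: advance +2 → t=31, phase=(19,7,7,19) → FL=W FR=S RL=S RR=W
cmd 5: advance +8 → t=39, phase=(3,15,15,3) → FL=S FR=W RL=W RR=S
cmd 6: advance +18 → t=57, phase=(21,9,9,21) → FL=W FR=W RL=W RR=W
cmd 7: advance +23 → t=80, phase=(20,8,8,20) → FL=W FR=S RL=S RR=W
cmd 8: advance +24 → t=104, phase=(20,8,8,20) → FL=W FR=S RL=S RR=W

after cmd 1 (t=17): FL=S FR=W RL=W RR=S
after cmd 2 (t=27): FL=W FR=S RL=S RR=W
after cmd 3 (t=29): FL=W FR=S RL=S RR=W
after cmd 4 (t=31): FL=W FR=S RL=S RR=W
after cmd 5 (t=39): FL=S FR=W RL=W RR=S
after cmd 6 (t=57): FL=W FR=W RL=W RR=W
after cmd 7 (t=80): FL=W FR=S RL=S RR=W
after cmd 8 (t=104): FL=W FR=S RL=S RR=W


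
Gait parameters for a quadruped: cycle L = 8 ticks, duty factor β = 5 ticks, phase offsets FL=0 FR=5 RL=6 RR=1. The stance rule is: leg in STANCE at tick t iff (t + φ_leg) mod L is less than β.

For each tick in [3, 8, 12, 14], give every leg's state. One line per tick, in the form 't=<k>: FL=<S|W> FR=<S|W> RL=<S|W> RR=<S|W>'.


t=3: phase=(3,0,1,4) vs β=5 → FL=S FR=S RL=S RR=S
t=8: phase=(0,5,6,1) vs β=5 → FL=S FR=W RL=W RR=S
t=12: phase=(4,1,2,5) vs β=5 → FL=S FR=S RL=S RR=W
t=14: phase=(6,3,4,7) vs β=5 → FL=W FR=S RL=S RR=W

t=3: FL=S FR=S RL=S RR=S
t=8: FL=S FR=W RL=W RR=S
t=12: FL=S FR=S RL=S RR=W
t=14: FL=W FR=S RL=S RR=W


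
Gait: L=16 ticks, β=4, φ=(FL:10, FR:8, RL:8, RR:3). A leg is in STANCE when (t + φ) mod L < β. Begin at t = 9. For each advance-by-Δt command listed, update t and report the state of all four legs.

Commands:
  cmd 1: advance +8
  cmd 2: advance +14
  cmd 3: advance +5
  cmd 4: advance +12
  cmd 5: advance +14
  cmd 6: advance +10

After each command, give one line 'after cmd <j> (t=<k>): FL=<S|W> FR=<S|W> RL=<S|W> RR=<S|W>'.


after cmd 1 (t=17): FL=W FR=W RL=W RR=W
after cmd 2 (t=31): FL=W FR=W RL=W RR=S
after cmd 3 (t=36): FL=W FR=W RL=W RR=W
after cmd 4 (t=48): FL=W FR=W RL=W RR=S
after cmd 5 (t=62): FL=W FR=W RL=W RR=S
after cmd 6 (t=72): FL=S FR=S RL=S RR=W

start t=9: FL=S FR=S RL=S RR=W
cmd 1: advance +8 → t=17, phase=(11,9,9,4) → FL=W FR=W RL=W RR=W
cmd 2: advance +14 → t=31, phase=(9,7,7,2) → FL=W FR=W RL=W RR=S
cmd 3: advance +5 → t=36, phase=(14,12,12,7) → FL=W FR=W RL=W RR=W
cmd 4: advance +12 → t=48, phase=(10,8,8,3) → FL=W FR=W RL=W RR=S
cmd 5: advance +14 → t=62, phase=(8,6,6,1) → FL=W FR=W RL=W RR=S
cmd 6: advance +10 → t=72, phase=(2,0,0,11) → FL=S FR=S RL=S RR=W


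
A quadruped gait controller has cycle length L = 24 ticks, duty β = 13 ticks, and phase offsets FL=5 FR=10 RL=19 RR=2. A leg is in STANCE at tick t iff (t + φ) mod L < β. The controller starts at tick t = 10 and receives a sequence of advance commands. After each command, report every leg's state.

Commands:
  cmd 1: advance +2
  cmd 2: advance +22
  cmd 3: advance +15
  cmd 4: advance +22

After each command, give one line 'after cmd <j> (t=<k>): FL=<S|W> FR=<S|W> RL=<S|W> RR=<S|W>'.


start t=10: FL=W FR=W RL=S RR=S
cmd 1: advance +2 → t=12, phase=(17,22,7,14) → FL=W FR=W RL=S RR=W
cmd 2: advance +22 → t=34, phase=(15,20,5,12) → FL=W FR=W RL=S RR=S
cmd 3: advance +15 → t=49, phase=(6,11,20,3) → FL=S FR=S RL=W RR=S
cmd 4: advance +22 → t=71, phase=(4,9,18,1) → FL=S FR=S RL=W RR=S

after cmd 1 (t=12): FL=W FR=W RL=S RR=W
after cmd 2 (t=34): FL=W FR=W RL=S RR=S
after cmd 3 (t=49): FL=S FR=S RL=W RR=S
after cmd 4 (t=71): FL=S FR=S RL=W RR=S


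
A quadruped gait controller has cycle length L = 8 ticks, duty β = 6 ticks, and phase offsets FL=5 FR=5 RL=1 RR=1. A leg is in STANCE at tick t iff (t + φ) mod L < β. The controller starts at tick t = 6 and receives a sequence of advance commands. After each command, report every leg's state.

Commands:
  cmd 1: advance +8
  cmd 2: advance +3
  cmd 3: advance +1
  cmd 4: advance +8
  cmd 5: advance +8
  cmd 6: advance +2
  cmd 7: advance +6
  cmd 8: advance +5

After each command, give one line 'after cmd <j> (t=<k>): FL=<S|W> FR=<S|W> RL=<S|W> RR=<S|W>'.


after cmd 1 (t=14): FL=S FR=S RL=W RR=W
after cmd 2 (t=17): FL=W FR=W RL=S RR=S
after cmd 3 (t=18): FL=W FR=W RL=S RR=S
after cmd 4 (t=26): FL=W FR=W RL=S RR=S
after cmd 5 (t=34): FL=W FR=W RL=S RR=S
after cmd 6 (t=36): FL=S FR=S RL=S RR=S
after cmd 7 (t=42): FL=W FR=W RL=S RR=S
after cmd 8 (t=47): FL=S FR=S RL=S RR=S

start t=6: FL=S FR=S RL=W RR=W
cmd 1: advance +8 → t=14, phase=(3,3,7,7) → FL=S FR=S RL=W RR=W
cmd 2: advance +3 → t=17, phase=(6,6,2,2) → FL=W FR=W RL=S RR=S
cmd 3: advance +1 → t=18, phase=(7,7,3,3) → FL=W FR=W RL=S RR=S
cmd 4: advance +8 → t=26, phase=(7,7,3,3) → FL=W FR=W RL=S RR=S
cmd 5: advance +8 → t=34, phase=(7,7,3,3) → FL=W FR=W RL=S RR=S
cmd 6: advance +2 → t=36, phase=(1,1,5,5) → FL=S FR=S RL=S RR=S
cmd 7: advance +6 → t=42, phase=(7,7,3,3) → FL=W FR=W RL=S RR=S
cmd 8: advance +5 → t=47, phase=(4,4,0,0) → FL=S FR=S RL=S RR=S


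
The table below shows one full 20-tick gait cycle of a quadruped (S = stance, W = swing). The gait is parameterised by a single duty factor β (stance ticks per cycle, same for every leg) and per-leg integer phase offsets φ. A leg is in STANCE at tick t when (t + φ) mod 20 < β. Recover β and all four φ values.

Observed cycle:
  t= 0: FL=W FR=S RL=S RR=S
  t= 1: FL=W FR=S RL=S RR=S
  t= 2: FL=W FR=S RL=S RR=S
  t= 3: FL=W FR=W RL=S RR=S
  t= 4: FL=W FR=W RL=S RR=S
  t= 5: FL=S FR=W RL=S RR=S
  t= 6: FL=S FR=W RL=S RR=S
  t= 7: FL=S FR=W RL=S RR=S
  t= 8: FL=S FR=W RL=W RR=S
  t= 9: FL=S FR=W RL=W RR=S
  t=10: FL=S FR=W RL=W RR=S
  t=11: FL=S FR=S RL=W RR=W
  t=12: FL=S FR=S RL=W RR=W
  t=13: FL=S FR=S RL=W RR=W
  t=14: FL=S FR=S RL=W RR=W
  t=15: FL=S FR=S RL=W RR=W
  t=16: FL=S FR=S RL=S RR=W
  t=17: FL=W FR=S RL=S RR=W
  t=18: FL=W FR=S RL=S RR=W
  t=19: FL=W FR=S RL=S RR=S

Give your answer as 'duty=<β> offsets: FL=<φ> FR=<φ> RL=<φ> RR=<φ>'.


duty β = stance ticks per leg = 12
FL: stance ticks = 12; W→S at t=5 → φ=15
FR: stance ticks = 12; W→S at t=11 → φ=9
RL: stance ticks = 12; W→S at t=16 → φ=4
RR: stance ticks = 12; W→S at t=19 → φ=1

duty=12 offsets: FL=15 FR=9 RL=4 RR=1


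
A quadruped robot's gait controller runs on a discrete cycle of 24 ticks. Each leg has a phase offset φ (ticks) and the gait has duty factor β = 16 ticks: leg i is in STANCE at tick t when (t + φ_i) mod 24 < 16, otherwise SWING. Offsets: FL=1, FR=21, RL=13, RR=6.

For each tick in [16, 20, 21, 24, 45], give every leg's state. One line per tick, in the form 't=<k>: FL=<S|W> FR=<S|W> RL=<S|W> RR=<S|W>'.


t=16: FL=W FR=S RL=S RR=W
t=20: FL=W FR=W RL=S RR=S
t=21: FL=W FR=W RL=S RR=S
t=24: FL=S FR=W RL=S RR=S
t=45: FL=W FR=W RL=S RR=S

t=16: phase=(17,13,5,22) vs β=16 → FL=W FR=S RL=S RR=W
t=20: phase=(21,17,9,2) vs β=16 → FL=W FR=W RL=S RR=S
t=21: phase=(22,18,10,3) vs β=16 → FL=W FR=W RL=S RR=S
t=24: phase=(1,21,13,6) vs β=16 → FL=S FR=W RL=S RR=S
t=45: phase=(22,18,10,3) vs β=16 → FL=W FR=W RL=S RR=S


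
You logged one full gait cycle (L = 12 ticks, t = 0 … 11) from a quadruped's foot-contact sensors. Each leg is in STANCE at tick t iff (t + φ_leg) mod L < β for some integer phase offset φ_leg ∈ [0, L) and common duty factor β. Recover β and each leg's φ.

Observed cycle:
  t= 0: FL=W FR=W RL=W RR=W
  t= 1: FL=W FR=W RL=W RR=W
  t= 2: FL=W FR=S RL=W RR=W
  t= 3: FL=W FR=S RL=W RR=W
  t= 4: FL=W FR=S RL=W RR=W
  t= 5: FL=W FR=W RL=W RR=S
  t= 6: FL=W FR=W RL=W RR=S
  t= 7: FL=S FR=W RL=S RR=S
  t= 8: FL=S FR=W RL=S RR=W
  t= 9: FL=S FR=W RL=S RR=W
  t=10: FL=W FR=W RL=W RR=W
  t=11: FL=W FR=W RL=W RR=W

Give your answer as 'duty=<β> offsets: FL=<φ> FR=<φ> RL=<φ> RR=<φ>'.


duty=3 offsets: FL=5 FR=10 RL=5 RR=7

duty β = stance ticks per leg = 3
FL: stance ticks = 3; W→S at t=7 → φ=5
FR: stance ticks = 3; W→S at t=2 → φ=10
RL: stance ticks = 3; W→S at t=7 → φ=5
RR: stance ticks = 3; W→S at t=5 → φ=7


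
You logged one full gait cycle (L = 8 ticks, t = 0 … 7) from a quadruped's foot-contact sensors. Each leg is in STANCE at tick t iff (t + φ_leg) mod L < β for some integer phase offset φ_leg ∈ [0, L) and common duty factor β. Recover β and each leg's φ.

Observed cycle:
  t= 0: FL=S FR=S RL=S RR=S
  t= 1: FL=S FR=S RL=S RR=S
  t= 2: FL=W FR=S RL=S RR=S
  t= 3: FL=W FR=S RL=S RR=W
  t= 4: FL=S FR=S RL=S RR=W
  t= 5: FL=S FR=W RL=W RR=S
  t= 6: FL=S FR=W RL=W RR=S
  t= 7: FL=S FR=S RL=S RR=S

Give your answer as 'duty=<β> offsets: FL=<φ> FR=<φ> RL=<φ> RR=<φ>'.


duty β = stance ticks per leg = 6
FL: stance ticks = 6; W→S at t=4 → φ=4
FR: stance ticks = 6; W→S at t=7 → φ=1
RL: stance ticks = 6; W→S at t=7 → φ=1
RR: stance ticks = 6; W→S at t=5 → φ=3

duty=6 offsets: FL=4 FR=1 RL=1 RR=3


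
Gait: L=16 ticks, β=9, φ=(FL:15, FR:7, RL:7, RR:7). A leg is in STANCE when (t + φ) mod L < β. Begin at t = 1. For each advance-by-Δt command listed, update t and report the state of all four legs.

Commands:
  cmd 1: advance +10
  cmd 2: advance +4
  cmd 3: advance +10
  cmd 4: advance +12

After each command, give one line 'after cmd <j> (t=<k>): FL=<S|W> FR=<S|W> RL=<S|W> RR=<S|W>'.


after cmd 1 (t=11): FL=W FR=S RL=S RR=S
after cmd 2 (t=15): FL=W FR=S RL=S RR=S
after cmd 3 (t=25): FL=S FR=S RL=S RR=S
after cmd 4 (t=37): FL=S FR=W RL=W RR=W

start t=1: FL=S FR=S RL=S RR=S
cmd 1: advance +10 → t=11, phase=(10,2,2,2) → FL=W FR=S RL=S RR=S
cmd 2: advance +4 → t=15, phase=(14,6,6,6) → FL=W FR=S RL=S RR=S
cmd 3: advance +10 → t=25, phase=(8,0,0,0) → FL=S FR=S RL=S RR=S
cmd 4: advance +12 → t=37, phase=(4,12,12,12) → FL=S FR=W RL=W RR=W


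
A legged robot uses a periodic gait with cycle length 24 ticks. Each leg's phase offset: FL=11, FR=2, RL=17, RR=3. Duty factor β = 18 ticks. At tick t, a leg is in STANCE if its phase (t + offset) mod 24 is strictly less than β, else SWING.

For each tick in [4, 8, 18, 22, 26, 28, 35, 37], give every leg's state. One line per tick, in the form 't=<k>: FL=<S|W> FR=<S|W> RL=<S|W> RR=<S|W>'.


t=4: FL=S FR=S RL=W RR=S
t=8: FL=W FR=S RL=S RR=S
t=18: FL=S FR=W RL=S RR=W
t=22: FL=S FR=S RL=S RR=S
t=26: FL=S FR=S RL=W RR=S
t=28: FL=S FR=S RL=W RR=S
t=35: FL=W FR=S RL=S RR=S
t=37: FL=S FR=S RL=S RR=S

t=4: phase=(15,6,21,7) vs β=18 → FL=S FR=S RL=W RR=S
t=8: phase=(19,10,1,11) vs β=18 → FL=W FR=S RL=S RR=S
t=18: phase=(5,20,11,21) vs β=18 → FL=S FR=W RL=S RR=W
t=22: phase=(9,0,15,1) vs β=18 → FL=S FR=S RL=S RR=S
t=26: phase=(13,4,19,5) vs β=18 → FL=S FR=S RL=W RR=S
t=28: phase=(15,6,21,7) vs β=18 → FL=S FR=S RL=W RR=S
t=35: phase=(22,13,4,14) vs β=18 → FL=W FR=S RL=S RR=S
t=37: phase=(0,15,6,16) vs β=18 → FL=S FR=S RL=S RR=S


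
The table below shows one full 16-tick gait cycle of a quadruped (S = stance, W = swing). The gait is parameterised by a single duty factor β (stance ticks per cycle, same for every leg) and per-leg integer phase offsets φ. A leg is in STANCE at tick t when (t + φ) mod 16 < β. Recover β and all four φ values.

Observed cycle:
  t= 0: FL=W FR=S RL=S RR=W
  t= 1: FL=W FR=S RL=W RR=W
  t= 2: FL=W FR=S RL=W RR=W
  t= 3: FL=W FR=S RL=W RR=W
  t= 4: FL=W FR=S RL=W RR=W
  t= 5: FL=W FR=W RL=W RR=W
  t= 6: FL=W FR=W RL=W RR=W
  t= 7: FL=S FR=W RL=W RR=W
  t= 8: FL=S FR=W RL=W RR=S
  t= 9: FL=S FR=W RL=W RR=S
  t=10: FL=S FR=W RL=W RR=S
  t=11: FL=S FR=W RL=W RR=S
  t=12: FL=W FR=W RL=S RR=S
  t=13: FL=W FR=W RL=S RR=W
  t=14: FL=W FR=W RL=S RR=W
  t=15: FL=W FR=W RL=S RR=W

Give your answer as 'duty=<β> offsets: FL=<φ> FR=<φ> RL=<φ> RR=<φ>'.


duty=5 offsets: FL=9 FR=0 RL=4 RR=8

duty β = stance ticks per leg = 5
FL: stance ticks = 5; W→S at t=7 → φ=9
FR: stance ticks = 5; W→S at t=0 → φ=0
RL: stance ticks = 5; W→S at t=12 → φ=4
RR: stance ticks = 5; W→S at t=8 → φ=8


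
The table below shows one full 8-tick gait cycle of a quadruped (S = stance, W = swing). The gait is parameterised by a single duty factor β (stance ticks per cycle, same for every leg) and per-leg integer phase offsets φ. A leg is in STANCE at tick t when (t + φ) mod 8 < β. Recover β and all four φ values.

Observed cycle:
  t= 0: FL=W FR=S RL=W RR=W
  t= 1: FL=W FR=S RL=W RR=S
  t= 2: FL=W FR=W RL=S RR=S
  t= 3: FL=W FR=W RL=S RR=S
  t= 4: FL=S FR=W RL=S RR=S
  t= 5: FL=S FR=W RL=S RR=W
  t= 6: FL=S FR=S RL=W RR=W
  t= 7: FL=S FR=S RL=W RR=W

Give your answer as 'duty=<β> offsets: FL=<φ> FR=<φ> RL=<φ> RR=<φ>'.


duty=4 offsets: FL=4 FR=2 RL=6 RR=7

duty β = stance ticks per leg = 4
FL: stance ticks = 4; W→S at t=4 → φ=4
FR: stance ticks = 4; W→S at t=6 → φ=2
RL: stance ticks = 4; W→S at t=2 → φ=6
RR: stance ticks = 4; W→S at t=1 → φ=7


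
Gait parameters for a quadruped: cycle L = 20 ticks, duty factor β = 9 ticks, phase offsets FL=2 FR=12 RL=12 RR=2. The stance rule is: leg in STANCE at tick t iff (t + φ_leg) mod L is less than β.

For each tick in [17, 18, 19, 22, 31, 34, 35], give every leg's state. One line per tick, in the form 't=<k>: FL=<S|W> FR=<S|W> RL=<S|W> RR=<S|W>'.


t=17: phase=(19,9,9,19) vs β=9 → FL=W FR=W RL=W RR=W
t=18: phase=(0,10,10,0) vs β=9 → FL=S FR=W RL=W RR=S
t=19: phase=(1,11,11,1) vs β=9 → FL=S FR=W RL=W RR=S
t=22: phase=(4,14,14,4) vs β=9 → FL=S FR=W RL=W RR=S
t=31: phase=(13,3,3,13) vs β=9 → FL=W FR=S RL=S RR=W
t=34: phase=(16,6,6,16) vs β=9 → FL=W FR=S RL=S RR=W
t=35: phase=(17,7,7,17) vs β=9 → FL=W FR=S RL=S RR=W

t=17: FL=W FR=W RL=W RR=W
t=18: FL=S FR=W RL=W RR=S
t=19: FL=S FR=W RL=W RR=S
t=22: FL=S FR=W RL=W RR=S
t=31: FL=W FR=S RL=S RR=W
t=34: FL=W FR=S RL=S RR=W
t=35: FL=W FR=S RL=S RR=W


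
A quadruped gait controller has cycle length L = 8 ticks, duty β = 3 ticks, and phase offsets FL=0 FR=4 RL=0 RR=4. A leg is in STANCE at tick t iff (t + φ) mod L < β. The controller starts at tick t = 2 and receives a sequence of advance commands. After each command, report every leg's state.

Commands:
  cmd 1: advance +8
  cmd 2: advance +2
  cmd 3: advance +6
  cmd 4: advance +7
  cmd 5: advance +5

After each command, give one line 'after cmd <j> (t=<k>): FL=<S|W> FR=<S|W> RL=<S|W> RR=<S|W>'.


start t=2: FL=S FR=W RL=S RR=W
cmd 1: advance +8 → t=10, phase=(2,6,2,6) → FL=S FR=W RL=S RR=W
cmd 2: advance +2 → t=12, phase=(4,0,4,0) → FL=W FR=S RL=W RR=S
cmd 3: advance +6 → t=18, phase=(2,6,2,6) → FL=S FR=W RL=S RR=W
cmd 4: advance +7 → t=25, phase=(1,5,1,5) → FL=S FR=W RL=S RR=W
cmd 5: advance +5 → t=30, phase=(6,2,6,2) → FL=W FR=S RL=W RR=S

after cmd 1 (t=10): FL=S FR=W RL=S RR=W
after cmd 2 (t=12): FL=W FR=S RL=W RR=S
after cmd 3 (t=18): FL=S FR=W RL=S RR=W
after cmd 4 (t=25): FL=S FR=W RL=S RR=W
after cmd 5 (t=30): FL=W FR=S RL=W RR=S


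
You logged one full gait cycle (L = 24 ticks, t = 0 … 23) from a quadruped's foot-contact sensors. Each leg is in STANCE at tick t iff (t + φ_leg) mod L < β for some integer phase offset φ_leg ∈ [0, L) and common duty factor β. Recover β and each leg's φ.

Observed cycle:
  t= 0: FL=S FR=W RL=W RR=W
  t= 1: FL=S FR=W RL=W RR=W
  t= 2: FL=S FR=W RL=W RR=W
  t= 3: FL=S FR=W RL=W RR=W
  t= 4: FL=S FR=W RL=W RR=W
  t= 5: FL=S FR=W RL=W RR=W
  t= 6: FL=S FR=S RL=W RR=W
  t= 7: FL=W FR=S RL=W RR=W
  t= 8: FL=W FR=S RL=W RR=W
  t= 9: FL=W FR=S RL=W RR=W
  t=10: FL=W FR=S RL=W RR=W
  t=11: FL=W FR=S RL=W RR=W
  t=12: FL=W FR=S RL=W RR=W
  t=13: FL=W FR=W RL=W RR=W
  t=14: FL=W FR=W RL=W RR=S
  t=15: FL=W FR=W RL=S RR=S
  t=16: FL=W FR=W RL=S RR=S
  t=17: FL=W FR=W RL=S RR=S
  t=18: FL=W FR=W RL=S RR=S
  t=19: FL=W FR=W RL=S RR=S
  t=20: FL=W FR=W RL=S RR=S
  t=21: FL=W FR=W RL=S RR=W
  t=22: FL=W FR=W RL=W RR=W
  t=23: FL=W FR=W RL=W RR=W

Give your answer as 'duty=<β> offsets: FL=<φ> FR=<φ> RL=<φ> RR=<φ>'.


duty β = stance ticks per leg = 7
FL: stance ticks = 7; W→S at t=0 → φ=0
FR: stance ticks = 7; W→S at t=6 → φ=18
RL: stance ticks = 7; W→S at t=15 → φ=9
RR: stance ticks = 7; W→S at t=14 → φ=10

duty=7 offsets: FL=0 FR=18 RL=9 RR=10


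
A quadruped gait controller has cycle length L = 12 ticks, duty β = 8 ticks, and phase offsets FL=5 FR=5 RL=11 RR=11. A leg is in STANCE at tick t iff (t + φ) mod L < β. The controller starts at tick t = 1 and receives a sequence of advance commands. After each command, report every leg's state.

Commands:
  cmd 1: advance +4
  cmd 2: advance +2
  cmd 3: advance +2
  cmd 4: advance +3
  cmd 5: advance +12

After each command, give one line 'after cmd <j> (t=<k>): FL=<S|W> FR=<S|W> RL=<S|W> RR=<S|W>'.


start t=1: FL=S FR=S RL=S RR=S
cmd 1: advance +4 → t=5, phase=(10,10,4,4) → FL=W FR=W RL=S RR=S
cmd 2: advance +2 → t=7, phase=(0,0,6,6) → FL=S FR=S RL=S RR=S
cmd 3: advance +2 → t=9, phase=(2,2,8,8) → FL=S FR=S RL=W RR=W
cmd 4: advance +3 → t=12, phase=(5,5,11,11) → FL=S FR=S RL=W RR=W
cmd 5: advance +12 → t=24, phase=(5,5,11,11) → FL=S FR=S RL=W RR=W

after cmd 1 (t=5): FL=W FR=W RL=S RR=S
after cmd 2 (t=7): FL=S FR=S RL=S RR=S
after cmd 3 (t=9): FL=S FR=S RL=W RR=W
after cmd 4 (t=12): FL=S FR=S RL=W RR=W
after cmd 5 (t=24): FL=S FR=S RL=W RR=W


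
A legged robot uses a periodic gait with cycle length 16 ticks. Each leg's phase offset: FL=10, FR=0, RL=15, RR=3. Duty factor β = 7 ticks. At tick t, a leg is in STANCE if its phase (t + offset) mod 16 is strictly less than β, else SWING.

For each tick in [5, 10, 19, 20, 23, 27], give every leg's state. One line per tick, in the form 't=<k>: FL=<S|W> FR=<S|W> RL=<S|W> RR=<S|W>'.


t=5: FL=W FR=S RL=S RR=W
t=10: FL=S FR=W RL=W RR=W
t=19: FL=W FR=S RL=S RR=S
t=20: FL=W FR=S RL=S RR=W
t=23: FL=S FR=W RL=S RR=W
t=27: FL=S FR=W RL=W RR=W

t=5: phase=(15,5,4,8) vs β=7 → FL=W FR=S RL=S RR=W
t=10: phase=(4,10,9,13) vs β=7 → FL=S FR=W RL=W RR=W
t=19: phase=(13,3,2,6) vs β=7 → FL=W FR=S RL=S RR=S
t=20: phase=(14,4,3,7) vs β=7 → FL=W FR=S RL=S RR=W
t=23: phase=(1,7,6,10) vs β=7 → FL=S FR=W RL=S RR=W
t=27: phase=(5,11,10,14) vs β=7 → FL=S FR=W RL=W RR=W


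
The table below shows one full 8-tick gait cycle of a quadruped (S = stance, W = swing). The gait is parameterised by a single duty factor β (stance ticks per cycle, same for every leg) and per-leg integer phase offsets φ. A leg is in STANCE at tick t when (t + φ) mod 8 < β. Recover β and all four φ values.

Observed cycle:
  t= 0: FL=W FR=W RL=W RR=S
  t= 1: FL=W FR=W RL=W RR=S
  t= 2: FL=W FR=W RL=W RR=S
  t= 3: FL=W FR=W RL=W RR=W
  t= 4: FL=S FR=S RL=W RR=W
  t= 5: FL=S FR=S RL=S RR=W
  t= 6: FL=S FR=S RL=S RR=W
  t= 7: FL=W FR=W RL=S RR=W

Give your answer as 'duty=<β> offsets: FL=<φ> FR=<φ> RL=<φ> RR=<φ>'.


duty β = stance ticks per leg = 3
FL: stance ticks = 3; W→S at t=4 → φ=4
FR: stance ticks = 3; W→S at t=4 → φ=4
RL: stance ticks = 3; W→S at t=5 → φ=3
RR: stance ticks = 3; W→S at t=0 → φ=0

duty=3 offsets: FL=4 FR=4 RL=3 RR=0


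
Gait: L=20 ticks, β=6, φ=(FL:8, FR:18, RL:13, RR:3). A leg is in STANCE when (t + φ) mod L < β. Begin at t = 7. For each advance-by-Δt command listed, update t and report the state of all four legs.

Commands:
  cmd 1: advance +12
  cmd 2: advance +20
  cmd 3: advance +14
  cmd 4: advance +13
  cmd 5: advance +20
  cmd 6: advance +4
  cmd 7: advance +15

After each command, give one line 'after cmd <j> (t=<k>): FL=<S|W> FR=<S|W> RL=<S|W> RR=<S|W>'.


start t=7: FL=W FR=S RL=S RR=W
cmd 1: advance +12 → t=19, phase=(7,17,12,2) → FL=W FR=W RL=W RR=S
cmd 2: advance +20 → t=39, phase=(7,17,12,2) → FL=W FR=W RL=W RR=S
cmd 3: advance +14 → t=53, phase=(1,11,6,16) → FL=S FR=W RL=W RR=W
cmd 4: advance +13 → t=66, phase=(14,4,19,9) → FL=W FR=S RL=W RR=W
cmd 5: advance +20 → t=86, phase=(14,4,19,9) → FL=W FR=S RL=W RR=W
cmd 6: advance +4 → t=90, phase=(18,8,3,13) → FL=W FR=W RL=S RR=W
cmd 7: advance +15 → t=105, phase=(13,3,18,8) → FL=W FR=S RL=W RR=W

after cmd 1 (t=19): FL=W FR=W RL=W RR=S
after cmd 2 (t=39): FL=W FR=W RL=W RR=S
after cmd 3 (t=53): FL=S FR=W RL=W RR=W
after cmd 4 (t=66): FL=W FR=S RL=W RR=W
after cmd 5 (t=86): FL=W FR=S RL=W RR=W
after cmd 6 (t=90): FL=W FR=W RL=S RR=W
after cmd 7 (t=105): FL=W FR=S RL=W RR=W


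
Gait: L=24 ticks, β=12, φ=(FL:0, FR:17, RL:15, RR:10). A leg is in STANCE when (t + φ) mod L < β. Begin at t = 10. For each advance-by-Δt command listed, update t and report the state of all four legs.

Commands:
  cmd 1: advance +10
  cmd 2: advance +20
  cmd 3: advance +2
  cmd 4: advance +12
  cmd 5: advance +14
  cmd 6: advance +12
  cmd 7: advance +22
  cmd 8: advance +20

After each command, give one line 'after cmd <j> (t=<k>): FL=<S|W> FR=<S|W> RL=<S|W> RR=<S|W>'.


after cmd 1 (t=20): FL=W FR=W RL=S RR=S
after cmd 2 (t=40): FL=W FR=S RL=S RR=S
after cmd 3 (t=42): FL=W FR=S RL=S RR=S
after cmd 4 (t=54): FL=S FR=W RL=W RR=W
after cmd 5 (t=68): FL=W FR=W RL=S RR=S
after cmd 6 (t=80): FL=S FR=S RL=W RR=W
after cmd 7 (t=102): FL=S FR=W RL=W RR=W
after cmd 8 (t=122): FL=S FR=W RL=W RR=W

start t=10: FL=S FR=S RL=S RR=W
cmd 1: advance +10 → t=20, phase=(20,13,11,6) → FL=W FR=W RL=S RR=S
cmd 2: advance +20 → t=40, phase=(16,9,7,2) → FL=W FR=S RL=S RR=S
cmd 3: advance +2 → t=42, phase=(18,11,9,4) → FL=W FR=S RL=S RR=S
cmd 4: advance +12 → t=54, phase=(6,23,21,16) → FL=S FR=W RL=W RR=W
cmd 5: advance +14 → t=68, phase=(20,13,11,6) → FL=W FR=W RL=S RR=S
cmd 6: advance +12 → t=80, phase=(8,1,23,18) → FL=S FR=S RL=W RR=W
cmd 7: advance +22 → t=102, phase=(6,23,21,16) → FL=S FR=W RL=W RR=W
cmd 8: advance +20 → t=122, phase=(2,19,17,12) → FL=S FR=W RL=W RR=W


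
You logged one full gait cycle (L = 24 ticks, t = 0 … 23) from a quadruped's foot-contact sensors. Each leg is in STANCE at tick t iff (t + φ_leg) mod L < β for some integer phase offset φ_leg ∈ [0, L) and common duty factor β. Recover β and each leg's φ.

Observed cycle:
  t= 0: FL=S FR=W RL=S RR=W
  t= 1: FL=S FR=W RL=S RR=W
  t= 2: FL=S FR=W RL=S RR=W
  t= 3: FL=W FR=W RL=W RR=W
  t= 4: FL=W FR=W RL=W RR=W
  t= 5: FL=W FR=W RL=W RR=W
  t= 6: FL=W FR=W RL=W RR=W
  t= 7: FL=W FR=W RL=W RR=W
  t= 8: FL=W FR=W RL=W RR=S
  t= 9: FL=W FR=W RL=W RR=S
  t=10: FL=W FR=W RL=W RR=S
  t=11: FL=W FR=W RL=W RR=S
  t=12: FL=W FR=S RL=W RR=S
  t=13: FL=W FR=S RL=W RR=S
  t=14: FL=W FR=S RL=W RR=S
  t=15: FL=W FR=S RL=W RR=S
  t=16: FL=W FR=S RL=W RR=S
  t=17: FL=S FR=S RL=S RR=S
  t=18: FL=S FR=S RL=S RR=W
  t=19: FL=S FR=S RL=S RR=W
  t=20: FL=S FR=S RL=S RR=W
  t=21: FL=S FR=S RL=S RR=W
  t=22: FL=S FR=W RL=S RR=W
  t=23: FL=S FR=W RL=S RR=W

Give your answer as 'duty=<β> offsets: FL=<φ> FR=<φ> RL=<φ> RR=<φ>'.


duty=10 offsets: FL=7 FR=12 RL=7 RR=16

duty β = stance ticks per leg = 10
FL: stance ticks = 10; W→S at t=17 → φ=7
FR: stance ticks = 10; W→S at t=12 → φ=12
RL: stance ticks = 10; W→S at t=17 → φ=7
RR: stance ticks = 10; W→S at t=8 → φ=16


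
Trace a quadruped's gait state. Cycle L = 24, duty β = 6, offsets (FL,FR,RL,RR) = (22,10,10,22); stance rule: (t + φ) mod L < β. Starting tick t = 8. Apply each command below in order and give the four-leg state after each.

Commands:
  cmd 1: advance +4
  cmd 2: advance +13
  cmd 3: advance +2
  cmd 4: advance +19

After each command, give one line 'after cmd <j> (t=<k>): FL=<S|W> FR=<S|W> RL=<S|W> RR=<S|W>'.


after cmd 1 (t=12): FL=W FR=W RL=W RR=W
after cmd 2 (t=25): FL=W FR=W RL=W RR=W
after cmd 3 (t=27): FL=S FR=W RL=W RR=S
after cmd 4 (t=46): FL=W FR=W RL=W RR=W

start t=8: FL=W FR=W RL=W RR=W
cmd 1: advance +4 → t=12, phase=(10,22,22,10) → FL=W FR=W RL=W RR=W
cmd 2: advance +13 → t=25, phase=(23,11,11,23) → FL=W FR=W RL=W RR=W
cmd 3: advance +2 → t=27, phase=(1,13,13,1) → FL=S FR=W RL=W RR=S
cmd 4: advance +19 → t=46, phase=(20,8,8,20) → FL=W FR=W RL=W RR=W


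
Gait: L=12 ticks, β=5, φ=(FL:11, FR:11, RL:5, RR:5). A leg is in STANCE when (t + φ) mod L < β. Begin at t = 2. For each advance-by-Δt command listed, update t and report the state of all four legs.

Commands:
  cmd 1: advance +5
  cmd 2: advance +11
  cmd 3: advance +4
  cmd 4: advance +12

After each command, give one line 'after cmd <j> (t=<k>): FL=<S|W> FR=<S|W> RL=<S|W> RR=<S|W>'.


after cmd 1 (t=7): FL=W FR=W RL=S RR=S
after cmd 2 (t=18): FL=W FR=W RL=W RR=W
after cmd 3 (t=22): FL=W FR=W RL=S RR=S
after cmd 4 (t=34): FL=W FR=W RL=S RR=S

start t=2: FL=S FR=S RL=W RR=W
cmd 1: advance +5 → t=7, phase=(6,6,0,0) → FL=W FR=W RL=S RR=S
cmd 2: advance +11 → t=18, phase=(5,5,11,11) → FL=W FR=W RL=W RR=W
cmd 3: advance +4 → t=22, phase=(9,9,3,3) → FL=W FR=W RL=S RR=S
cmd 4: advance +12 → t=34, phase=(9,9,3,3) → FL=W FR=W RL=S RR=S
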